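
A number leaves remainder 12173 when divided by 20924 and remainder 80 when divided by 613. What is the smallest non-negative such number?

Write x = 12173 + 20924·k. Then 20924·k ≡ 80 − 12173 ≡ 167 (mod 613).
Need 20924⁻¹ mod 613. Extended Euclid on (613, 82):
613 = 7×82 + 39
82 = 2×39 + 4
39 = 9×4 + 3
4 = 1×3 + 1
3 = 3×1 + 0
Back-substitute:
1 = 4 − 3
1 = −39 + 10·4
1 = 10·82 − 21·39
1 = −21·613 + 157·82
20924⁻¹ ≡ 157 (mod 613), so k ≡ 157·167 ≡ 473 (mod 613).
x = 12173 + 20924·473 = 9909225.

9909225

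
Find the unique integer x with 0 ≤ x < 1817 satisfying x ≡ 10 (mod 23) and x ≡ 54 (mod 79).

1160

Write x = 10 + 23·k. Then 23·k ≡ 54 − 10 ≡ 44 (mod 79).
Need 23⁻¹ mod 79. Extended Euclid on (79, 23):
79 = 3×23 + 10
23 = 2×10 + 3
10 = 3×3 + 1
3 = 3×1 + 0
Back-substitute:
1 = 10 − 3·3
1 = −3·23 + 7·10
1 = 7·79 − 24·23
23⁻¹ ≡ 55 (mod 79), so k ≡ 55·44 ≡ 50 (mod 79).
x = 10 + 23·50 = 1160.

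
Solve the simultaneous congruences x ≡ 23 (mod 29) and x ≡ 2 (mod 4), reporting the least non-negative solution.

110

Write x = 23 + 29·k. Then 29·k ≡ 2 − 23 ≡ 3 (mod 4).
Need 29⁻¹ mod 4. Extended Euclid on (4, 1):
4 = 4×1 + 0
29⁻¹ ≡ 1 (mod 4), so k ≡ 1·3 ≡ 3 (mod 4).
x = 23 + 29·3 = 110.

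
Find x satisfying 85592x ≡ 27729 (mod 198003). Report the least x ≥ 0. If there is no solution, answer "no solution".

First find gcd(85592, 198003):
198003 = 2·85592 + 26819
85592 = 3·26819 + 5135
26819 = 5·5135 + 1144
5135 = 4·1144 + 559
1144 = 2·559 + 26
559 = 21·26 + 13
26 = 2·13 + 0
gcd = 13 and 13 | 27729, so solutions exist. Divide through by 13: 6584x ≡ 2133 (mod 15231).
Now find 6584⁻¹ mod 15231:
15231 = 2·6584 + 2063
6584 = 3·2063 + 395
2063 = 5·395 + 88
395 = 4·88 + 43
88 = 2·43 + 2
43 = 21·2 + 1
2 = 2·1 + 0
Back-substitute:
1 = 43 − 21·2
1 = −21·88 + 43·43
1 = 43·395 − 193·88
1 = −193·2063 + 1008·395
1 = 1008·6584 − 3217·2063
1 = −3217·15231 + 7442·6584
So 6584⁻¹ ≡ 7442 (mod 15231).
Then x ≡ 7442·2133 ≡ 3084 (mod 15231); the smallest non-negative solution is x = 3084.

3084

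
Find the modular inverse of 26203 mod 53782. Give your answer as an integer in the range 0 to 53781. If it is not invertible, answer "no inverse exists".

28259

Run Euclid on (53782, 26203):
53782 = 2·26203 + 1376
26203 = 19·1376 + 59
1376 = 23·59 + 19
59 = 3·19 + 2
19 = 9·2 + 1
2 = 2·1 + 0
The gcd is 1. Working backward:
1 = 19 − 9·2
1 = −9·59 + 28·19
1 = 28·1376 − 653·59
1 = −653·26203 + 12435·1376
1 = 12435·53782 − 25523·26203
Thus 26203·(-25523) ≡ 1 (mod 53782); reducing, -25523 mod 53782 = 28259.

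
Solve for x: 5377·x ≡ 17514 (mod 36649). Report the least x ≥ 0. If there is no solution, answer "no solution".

First find gcd(5377, 36649):
36649 = 6·5377 + 4387
5377 = 1·4387 + 990
4387 = 4·990 + 427
990 = 2·427 + 136
427 = 3·136 + 19
136 = 7·19 + 3
19 = 6·3 + 1
3 = 3·1 + 0
gcd = 1, so a unique solution mod 36649 exists.
Back-substitute for the Bézout coefficients:
1 = 19 − 6·3
1 = −6·136 + 43·19
1 = 43·427 − 135·136
1 = −135·990 + 313·427
1 = 313·4387 − 1387·990
1 = −1387·5377 + 1700·4387
1 = 1700·36649 − 11587·5377
So 5377·(-11587) ≡ 1 (mod 36649), giving 5377⁻¹ ≡ 25062.
x ≡ 5377⁻¹·17514 ≡ 25062·17514 ≡ 27444 (mod 36649).

27444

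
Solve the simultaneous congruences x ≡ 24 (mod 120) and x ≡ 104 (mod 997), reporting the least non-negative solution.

39984

Write x = 24 + 120·k. Then 120·k ≡ 104 − 24 ≡ 80 (mod 997).
Need 120⁻¹ mod 997. Extended Euclid on (997, 120):
997 = 8*120 + 37
120 = 3*37 + 9
37 = 4*9 + 1
9 = 9*1 + 0
Back-substitute:
1 = 37 − 4·9
1 = −4·120 + 13·37
1 = 13·997 − 108·120
120⁻¹ ≡ 889 (mod 997), so k ≡ 889·80 ≡ 333 (mod 997).
x = 24 + 120·333 = 39984.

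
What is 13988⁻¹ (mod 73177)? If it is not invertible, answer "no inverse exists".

Euclidean algorithm on 73177, 13988:
73177 = 5·13988 + 3237
13988 = 4·3237 + 1040
3237 = 3·1040 + 117
1040 = 8·117 + 104
117 = 1·104 + 13
104 = 8·13 + 0
Since gcd = 13 > 1, 13988 is not a unit mod 73177.

no inverse exists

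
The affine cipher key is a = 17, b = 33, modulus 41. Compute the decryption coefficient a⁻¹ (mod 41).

29

Apply the Euclidean algorithm to 41 and 17:
41 = 2*17 + 7
17 = 2*7 + 3
7 = 2*3 + 1
3 = 3*1 + 0
Since gcd(17, 41) = 1, back-substitute to write 1 as a combination:
1 = 7 − 2·3
1 = −2·17 + 5·7
1 = 5·41 − 12·17
Hence 17⁻¹ ≡ -12 ≡ 29 (mod 41).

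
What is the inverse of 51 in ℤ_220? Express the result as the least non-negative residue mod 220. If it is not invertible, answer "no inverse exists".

151

Run Euclid on (220, 51):
220 = 4*51 + 16
51 = 3*16 + 3
16 = 5*3 + 1
3 = 3*1 + 0
gcd = 1, so the inverse exists. Back-substitute:
1 = 16 − 5·3
1 = −5·51 + 16·16
1 = 16·220 − 69·51
Hence 51⁻¹ ≡ -69 ≡ 151 (mod 220).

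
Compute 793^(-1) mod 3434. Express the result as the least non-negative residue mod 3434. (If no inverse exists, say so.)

Apply the Euclidean algorithm to 3434 and 793:
3434 = 4·793 + 262
793 = 3·262 + 7
262 = 37·7 + 3
7 = 2·3 + 1
3 = 3·1 + 0
gcd = 1, so the inverse exists. Back-substitute:
1 = 7 − 2·3
1 = −2·262 + 75·7
1 = 75·793 − 227·262
1 = −227·3434 + 983·793
So 793·983 ≡ 1 (mod 3434).

983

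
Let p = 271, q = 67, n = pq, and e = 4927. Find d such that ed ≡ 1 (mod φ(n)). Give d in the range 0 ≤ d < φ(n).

13903

φ(n) = (p−1)(q−1) = 270·66 = 17820.
Need d with 4927·d ≡ 1 (mod 17820). Apply the extended Euclidean algorithm:
17820 = 3*4927 + 3039
4927 = 1*3039 + 1888
3039 = 1*1888 + 1151
1888 = 1*1151 + 737
1151 = 1*737 + 414
737 = 1*414 + 323
414 = 1*323 + 91
323 = 3*91 + 50
91 = 1*50 + 41
50 = 1*41 + 9
41 = 4*9 + 5
9 = 1*5 + 4
5 = 1*4 + 1
4 = 4*1 + 0
Back-substitute:
1 = 5 − 4
1 = −9 + 2·5
1 = 2·41 − 9·9
1 = −9·50 + 11·41
1 = 11·91 − 20·50
1 = −20·323 + 71·91
1 = 71·414 − 91·323
1 = −91·737 + 162·414
1 = 162·1151 − 253·737
1 = −253·1888 + 415·1151
1 = 415·3039 − 668·1888
1 = −668·4927 + 1083·3039
1 = 1083·17820 − 3917·4927
So 4927·(-3917) ≡ 1 (mod 17820), hence d ≡ -3917 ≡ 13903 (mod 17820).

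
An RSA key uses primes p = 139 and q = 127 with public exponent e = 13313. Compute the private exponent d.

φ(n) = (p−1)(q−1) = 138·126 = 17388.
Need d with 13313·d ≡ 1 (mod 17388). Apply the extended Euclidean algorithm:
17388 = 1×13313 + 4075
13313 = 3×4075 + 1088
4075 = 3×1088 + 811
1088 = 1×811 + 277
811 = 2×277 + 257
277 = 1×257 + 20
257 = 12×20 + 17
20 = 1×17 + 3
17 = 5×3 + 2
3 = 1×2 + 1
2 = 2×1 + 0
Back-substitute:
1 = 3 − 2
1 = −17 + 6·3
1 = 6·20 − 7·17
1 = −7·257 + 90·20
1 = 90·277 − 97·257
1 = −97·811 + 284·277
1 = 284·1088 − 381·811
1 = −381·4075 + 1427·1088
1 = 1427·13313 − 4662·4075
1 = −4662·17388 + 6089·13313
So 13313·6089 ≡ 1 (mod 17388), hence d = 6089.

6089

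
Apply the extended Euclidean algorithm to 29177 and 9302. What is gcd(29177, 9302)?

1

Repeated division:
29177 = 3*9302 + 1271
9302 = 7*1271 + 405
1271 = 3*405 + 56
405 = 7*56 + 13
56 = 4*13 + 4
13 = 3*4 + 1
4 = 4*1 + 0
gcd(29177, 9302) = 1.
Working backward:
1 = 13 − 3·4
1 = −3·56 + 13·13
1 = 13·405 − 94·56
1 = −94·1271 + 295·405
1 = 295·9302 − 2159·1271
1 = −2159·29177 + 6772·9302
So 1 = (-2159)·29177 + (6772)·9302.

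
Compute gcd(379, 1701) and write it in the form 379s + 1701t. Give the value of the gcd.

1

Euclidean algorithm:
1701 = 4*379 + 185
379 = 2*185 + 9
185 = 20*9 + 5
9 = 1*5 + 4
5 = 1*4 + 1
4 = 4*1 + 0
gcd(379, 1701) = 1.
Working backward:
1 = 5 − 4
1 = −9 + 2·5
1 = 2·185 − 41·9
1 = −41·379 + 84·185
1 = 84·1701 − 377·379
So 1 = (84)·1701 + (-377)·379.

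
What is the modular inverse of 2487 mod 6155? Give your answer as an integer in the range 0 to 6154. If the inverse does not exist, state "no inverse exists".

Run Euclid on (6155, 2487):
6155 = 2×2487 + 1181
2487 = 2×1181 + 125
1181 = 9×125 + 56
125 = 2×56 + 13
56 = 4×13 + 4
13 = 3×4 + 1
4 = 4×1 + 0
The gcd is 1. Working backward:
1 = 13 − 3·4
1 = −3·56 + 13·13
1 = 13·125 − 29·56
1 = −29·1181 + 274·125
1 = 274·2487 − 577·1181
1 = −577·6155 + 1428·2487
So 2487·1428 ≡ 1 (mod 6155).

1428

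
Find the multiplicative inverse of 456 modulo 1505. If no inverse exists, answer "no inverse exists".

Extended Euclidean algorithm:
1505 = 3·456 + 137
456 = 3·137 + 45
137 = 3·45 + 2
45 = 22·2 + 1
2 = 2·1 + 0
The gcd is 1. Working backward:
1 = 45 − 22·2
1 = −22·137 + 67·45
1 = 67·456 − 223·137
1 = −223·1505 + 736·456
So 456·736 ≡ 1 (mod 1505).

736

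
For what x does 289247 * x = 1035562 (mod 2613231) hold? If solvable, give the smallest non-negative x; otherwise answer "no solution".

1632077

First find gcd(289247, 2613231):
2613231 = 9·289247 + 10008
289247 = 28·10008 + 9023
10008 = 1·9023 + 985
9023 = 9·985 + 158
985 = 6·158 + 37
158 = 4·37 + 10
37 = 3·10 + 7
10 = 1·7 + 3
7 = 2·3 + 1
3 = 3·1 + 0
gcd = 1, so a unique solution mod 2613231 exists.
Back-substitute for the Bézout coefficients:
1 = 7 − 2·3
1 = −2·10 + 3·7
1 = 3·37 − 11·10
1 = −11·158 + 47·37
1 = 47·985 − 293·158
1 = −293·9023 + 2684·985
1 = 2684·10008 − 2977·9023
1 = −2977·289247 + 86040·10008
1 = 86040·2613231 − 777337·289247
So 289247·(-777337) ≡ 1 (mod 2613231), giving 289247⁻¹ ≡ 1835894.
x ≡ 289247⁻¹·1035562 ≡ 1835894·1035562 ≡ 1632077 (mod 2613231).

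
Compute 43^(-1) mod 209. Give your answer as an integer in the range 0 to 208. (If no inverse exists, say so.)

Apply the Euclidean algorithm to 209 and 43:
209 = 4·43 + 37
43 = 1·37 + 6
37 = 6·6 + 1
6 = 6·1 + 0
The gcd is 1. Working backward:
1 = 37 − 6·6
1 = −6·43 + 7·37
1 = 7·209 − 34·43
So 43·(-34) ≡ 1 (mod 209), and -34 ≡ 175 (mod 209).

175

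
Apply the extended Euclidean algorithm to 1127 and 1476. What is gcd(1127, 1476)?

1

Apply Euclid's algorithm to 1476 and 1127:
1476 = 1×1127 + 349
1127 = 3×349 + 80
349 = 4×80 + 29
80 = 2×29 + 22
29 = 1×22 + 7
22 = 3×7 + 1
7 = 7×1 + 0
gcd(1127, 1476) = 1.
Back-substituting:
1 = 22 − 3·7
1 = −3·29 + 4·22
1 = 4·80 − 11·29
1 = −11·349 + 48·80
1 = 48·1127 − 155·349
1 = −155·1476 + 203·1127
So 1 = (-155)·1476 + (203)·1127.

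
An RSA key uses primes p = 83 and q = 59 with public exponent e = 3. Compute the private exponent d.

φ(n) = (p−1)(q−1) = 82·58 = 4756.
Need d with 3·d ≡ 1 (mod 4756). Apply the extended Euclidean algorithm:
4756 = 1585*3 + 1
3 = 3*1 + 0
Back-substitute:
1 = 4756 − 1585·3
So 3·(-1585) ≡ 1 (mod 4756), hence d ≡ -1585 ≡ 3171 (mod 4756).

3171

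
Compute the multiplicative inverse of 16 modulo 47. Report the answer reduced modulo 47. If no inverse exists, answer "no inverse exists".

3

Run Euclid on (47, 16):
47 = 2·16 + 15
16 = 1·15 + 1
15 = 15·1 + 0
Since gcd(16, 47) = 1, back-substitute to write 1 as a combination:
1 = 16 − 15
1 = −47 + 3·16
So 16·3 ≡ 1 (mod 47).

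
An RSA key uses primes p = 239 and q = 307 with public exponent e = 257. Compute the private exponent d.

φ(n) = (p−1)(q−1) = 238·306 = 72828.
Need d with 257·d ≡ 1 (mod 72828). Apply the extended Euclidean algorithm:
72828 = 283*257 + 97
257 = 2*97 + 63
97 = 1*63 + 34
63 = 1*34 + 29
34 = 1*29 + 5
29 = 5*5 + 4
5 = 1*4 + 1
4 = 4*1 + 0
Back-substitute:
1 = 5 − 4
1 = −29 + 6·5
1 = 6·34 − 7·29
1 = −7·63 + 13·34
1 = 13·97 − 20·63
1 = −20·257 + 53·97
1 = 53·72828 − 15019·257
So 257·(-15019) ≡ 1 (mod 72828), hence d ≡ -15019 ≡ 57809 (mod 72828).

57809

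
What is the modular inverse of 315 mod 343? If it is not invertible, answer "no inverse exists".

no inverse exists

Euclidean algorithm on 343, 315:
343 = 1×315 + 28
315 = 11×28 + 7
28 = 4×7 + 0
Since gcd = 7 > 1, 315 is not a unit mod 343.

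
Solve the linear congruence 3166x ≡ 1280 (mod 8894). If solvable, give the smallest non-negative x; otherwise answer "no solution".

First find gcd(3166, 8894):
8894 = 2×3166 + 2562
3166 = 1×2562 + 604
2562 = 4×604 + 146
604 = 4×146 + 20
146 = 7×20 + 6
20 = 3×6 + 2
6 = 3×2 + 0
gcd = 2 and 2 | 1280, so solutions exist. Divide through by 2: 1583x ≡ 640 (mod 4447).
Now find 1583⁻¹ mod 4447:
4447 = 2·1583 + 1281
1583 = 1·1281 + 302
1281 = 4·302 + 73
302 = 4·73 + 10
73 = 7·10 + 3
10 = 3·3 + 1
3 = 3·1 + 0
Back-substitute:
1 = 10 − 3·3
1 = −3·73 + 22·10
1 = 22·302 − 91·73
1 = −91·1281 + 386·302
1 = 386·1583 − 477·1281
1 = −477·4447 + 1340·1583
So 1583⁻¹ ≡ 1340 (mod 4447).
Then x ≡ 1340·640 ≡ 3776 (mod 4447); the smallest non-negative solution is x = 3776.

3776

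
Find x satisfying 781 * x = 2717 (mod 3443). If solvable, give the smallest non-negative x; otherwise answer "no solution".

First find gcd(781, 3443):
3443 = 4·781 + 319
781 = 2·319 + 143
319 = 2·143 + 33
143 = 4·33 + 11
33 = 3·11 + 0
gcd = 11 and 11 | 2717, so solutions exist. Divide through by 11: 71x ≡ 247 (mod 313).
Now find 71⁻¹ mod 313:
313 = 4×71 + 29
71 = 2×29 + 13
29 = 2×13 + 3
13 = 4×3 + 1
3 = 3×1 + 0
Back-substitute:
1 = 13 − 4·3
1 = −4·29 + 9·13
1 = 9·71 − 22·29
1 = −22·313 + 97·71
So 71⁻¹ ≡ 97 (mod 313).
Then x ≡ 97·247 ≡ 171 (mod 313); the smallest non-negative solution is x = 171.

171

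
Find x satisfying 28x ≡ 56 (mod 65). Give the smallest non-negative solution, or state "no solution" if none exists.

First find gcd(28, 65):
65 = 2×28 + 9
28 = 3×9 + 1
9 = 9×1 + 0
gcd = 1, so a unique solution mod 65 exists.
Back-substitute for the Bézout coefficients:
1 = 28 − 3·9
1 = −3·65 + 7·28
So 28·(7) ≡ 1 (mod 65), giving 28⁻¹ ≡ 7.
x ≡ 28⁻¹·56 ≡ 7·56 ≡ 2 (mod 65).

2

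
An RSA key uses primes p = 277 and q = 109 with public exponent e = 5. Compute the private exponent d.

17885

φ(n) = (p−1)(q−1) = 276·108 = 29808.
Need d with 5·d ≡ 1 (mod 29808). Apply the extended Euclidean algorithm:
29808 = 5961*5 + 3
5 = 1*3 + 2
3 = 1*2 + 1
2 = 2*1 + 0
Back-substitute:
1 = 3 − 2
1 = −5 + 2·3
1 = 2·29808 − 11923·5
So 5·(-11923) ≡ 1 (mod 29808), hence d ≡ -11923 ≡ 17885 (mod 29808).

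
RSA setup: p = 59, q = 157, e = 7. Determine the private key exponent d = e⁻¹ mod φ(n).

6463

φ(n) = (p−1)(q−1) = 58·156 = 9048.
Need d with 7·d ≡ 1 (mod 9048). Apply the extended Euclidean algorithm:
9048 = 1292×7 + 4
7 = 1×4 + 3
4 = 1×3 + 1
3 = 3×1 + 0
Back-substitute:
1 = 4 − 3
1 = −7 + 2·4
1 = 2·9048 − 2585·7
So 7·(-2585) ≡ 1 (mod 9048), hence d ≡ -2585 ≡ 6463 (mod 9048).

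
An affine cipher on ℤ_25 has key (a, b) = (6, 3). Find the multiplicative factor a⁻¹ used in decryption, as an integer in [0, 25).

Run Euclid on (25, 6):
25 = 4×6 + 1
6 = 6×1 + 0
The gcd is 1. Working backward:
1 = 25 − 4·6
So 6·(-4) ≡ 1 (mod 25), and -4 ≡ 21 (mod 25).

21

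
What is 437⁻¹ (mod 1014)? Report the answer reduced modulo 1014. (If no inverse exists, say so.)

239

Apply the Euclidean algorithm to 1014 and 437:
1014 = 2*437 + 140
437 = 3*140 + 17
140 = 8*17 + 4
17 = 4*4 + 1
4 = 4*1 + 0
The gcd is 1. Working backward:
1 = 17 − 4·4
1 = −4·140 + 33·17
1 = 33·437 − 103·140
1 = −103·1014 + 239·437
So 437·239 ≡ 1 (mod 1014).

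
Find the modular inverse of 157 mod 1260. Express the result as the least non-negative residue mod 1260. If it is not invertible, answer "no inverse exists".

Extended Euclidean algorithm:
1260 = 8*157 + 4
157 = 39*4 + 1
4 = 4*1 + 0
gcd = 1, so the inverse exists. Back-substitute:
1 = 157 − 39·4
1 = −39·1260 + 313·157
So 157·313 ≡ 1 (mod 1260).

313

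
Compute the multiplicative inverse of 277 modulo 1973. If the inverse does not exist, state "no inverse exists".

406

Run Euclid on (1973, 277):
1973 = 7×277 + 34
277 = 8×34 + 5
34 = 6×5 + 4
5 = 1×4 + 1
4 = 4×1 + 0
gcd = 1, so the inverse exists. Back-substitute:
1 = 5 − 4
1 = −34 + 7·5
1 = 7·277 − 57·34
1 = −57·1973 + 406·277
So 277·406 ≡ 1 (mod 1973).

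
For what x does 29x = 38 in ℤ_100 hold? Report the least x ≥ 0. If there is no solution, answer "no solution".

First find gcd(29, 100):
100 = 3×29 + 13
29 = 2×13 + 3
13 = 4×3 + 1
3 = 3×1 + 0
gcd = 1, so a unique solution mod 100 exists.
Back-substitute for the Bézout coefficients:
1 = 13 − 4·3
1 = −4·29 + 9·13
1 = 9·100 − 31·29
So 29·(-31) ≡ 1 (mod 100), giving 29⁻¹ ≡ 69.
x ≡ 29⁻¹·38 ≡ 69·38 ≡ 22 (mod 100).

22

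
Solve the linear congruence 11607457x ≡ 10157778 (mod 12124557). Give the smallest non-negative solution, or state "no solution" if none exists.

First find gcd(11607457, 12124557):
12124557 = 1·11607457 + 517100
11607457 = 22·517100 + 231257
517100 = 2·231257 + 54586
231257 = 4·54586 + 12913
54586 = 4·12913 + 2934
12913 = 4·2934 + 1177
2934 = 2·1177 + 580
1177 = 2·580 + 17
580 = 34·17 + 2
17 = 8·2 + 1
2 = 2·1 + 0
gcd = 1, so a unique solution mod 12124557 exists.
Back-substitute for the Bézout coefficients:
1 = 17 − 8·2
1 = −8·580 + 273·17
1 = 273·1177 − 554·580
1 = −554·2934 + 1381·1177
1 = 1381·12913 − 6078·2934
1 = −6078·54586 + 25693·12913
1 = 25693·231257 − 108850·54586
1 = −108850·517100 + 243393·231257
1 = 243393·11607457 − 5463496·517100
1 = −5463496·12124557 + 5706889·11607457
So 11607457·(5706889) ≡ 1 (mod 12124557), giving 11607457⁻¹ ≡ 5706889.
x ≡ 11607457⁻¹·10157778 ≡ 5706889·10157778 ≡ 10081206 (mod 12124557).

10081206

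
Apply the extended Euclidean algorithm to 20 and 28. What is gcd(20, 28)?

Euclidean algorithm:
28 = 1×20 + 8
20 = 2×8 + 4
8 = 2×4 + 0
gcd(20, 28) = 4.
Working backward:
4 = 20 − 2·8
4 = −2·28 + 3·20
So 4 = (-2)·28 + (3)·20.

4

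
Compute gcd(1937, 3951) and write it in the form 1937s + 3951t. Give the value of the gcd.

1

Repeated division:
3951 = 2*1937 + 77
1937 = 25*77 + 12
77 = 6*12 + 5
12 = 2*5 + 2
5 = 2*2 + 1
2 = 2*1 + 0
gcd(1937, 3951) = 1.
Back-substituting:
1 = 5 − 2·2
1 = −2·12 + 5·5
1 = 5·77 − 32·12
1 = −32·1937 + 805·77
1 = 805·3951 − 1642·1937
So 1 = (805)·3951 + (-1642)·1937.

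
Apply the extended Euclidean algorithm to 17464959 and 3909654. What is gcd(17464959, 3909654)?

Apply Euclid's algorithm to 17464959 and 3909654:
17464959 = 4×3909654 + 1826343
3909654 = 2×1826343 + 256968
1826343 = 7×256968 + 27567
256968 = 9×27567 + 8865
27567 = 3×8865 + 972
8865 = 9×972 + 117
972 = 8×117 + 36
117 = 3×36 + 9
36 = 4×9 + 0
gcd(17464959, 3909654) = 9.
Express as a combination:
9 = 117 − 3·36
9 = −3·972 + 25·117
9 = 25·8865 − 228·972
9 = −228·27567 + 709·8865
9 = 709·256968 − 6609·27567
9 = −6609·1826343 + 46972·256968
9 = 46972·3909654 − 100553·1826343
9 = −100553·17464959 + 449184·3909654
So 9 = (-100553)·17464959 + (449184)·3909654.

9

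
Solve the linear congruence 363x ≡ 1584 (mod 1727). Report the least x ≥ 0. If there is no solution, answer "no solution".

First find gcd(363, 1727):
1727 = 4*363 + 275
363 = 1*275 + 88
275 = 3*88 + 11
88 = 8*11 + 0
gcd = 11 and 11 | 1584, so solutions exist. Divide through by 11: 33x ≡ 144 (mod 157).
Now find 33⁻¹ mod 157:
157 = 4·33 + 25
33 = 1·25 + 8
25 = 3·8 + 1
8 = 8·1 + 0
Back-substitute:
1 = 25 − 3·8
1 = −3·33 + 4·25
1 = 4·157 − 19·33
So 33·(-19) ≡ 1 (mod 157), i.e. 33⁻¹ ≡ 138.
Then x ≡ 138·144 ≡ 90 (mod 157); the smallest non-negative solution is x = 90.

90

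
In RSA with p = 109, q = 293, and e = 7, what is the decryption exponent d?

φ(n) = (p−1)(q−1) = 108·292 = 31536.
Need d with 7·d ≡ 1 (mod 31536). Apply the extended Euclidean algorithm:
31536 = 4505×7 + 1
7 = 7×1 + 0
Back-substitute:
1 = 31536 − 4505·7
So 7·(-4505) ≡ 1 (mod 31536), hence d ≡ -4505 ≡ 27031 (mod 31536).

27031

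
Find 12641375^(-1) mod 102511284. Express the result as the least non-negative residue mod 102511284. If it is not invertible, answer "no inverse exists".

Run Euclid on (102511284, 12641375):
102511284 = 8×12641375 + 1380284
12641375 = 9×1380284 + 218819
1380284 = 6×218819 + 67370
218819 = 3×67370 + 16709
67370 = 4×16709 + 534
16709 = 31×534 + 155
534 = 3×155 + 69
155 = 2×69 + 17
69 = 4×17 + 1
17 = 17×1 + 0
Since gcd(12641375, 102511284) = 1, back-substitute to write 1 as a combination:
1 = 69 − 4·17
1 = −4·155 + 9·69
1 = 9·534 − 31·155
1 = −31·16709 + 970·534
1 = 970·67370 − 3911·16709
1 = −3911·218819 + 12703·67370
1 = 12703·1380284 − 80129·218819
1 = −80129·12641375 + 733864·1380284
1 = 733864·102511284 − 5951041·12641375
Hence 12641375⁻¹ ≡ -5951041 ≡ 96560243 (mod 102511284).

96560243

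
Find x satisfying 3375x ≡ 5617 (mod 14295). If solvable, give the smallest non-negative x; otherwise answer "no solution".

no solution

gcd(3375, 14295):
14295 = 4·3375 + 795
3375 = 4·795 + 195
795 = 4·195 + 15
195 = 13·15 + 0
gcd = 15, but 15 ∤ 5617, so the congruence has no solution.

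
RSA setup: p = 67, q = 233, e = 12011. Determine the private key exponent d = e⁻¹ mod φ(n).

φ(n) = (p−1)(q−1) = 66·232 = 15312.
Need d with 12011·d ≡ 1 (mod 15312). Apply the extended Euclidean algorithm:
15312 = 1*12011 + 3301
12011 = 3*3301 + 2108
3301 = 1*2108 + 1193
2108 = 1*1193 + 915
1193 = 1*915 + 278
915 = 3*278 + 81
278 = 3*81 + 35
81 = 2*35 + 11
35 = 3*11 + 2
11 = 5*2 + 1
2 = 2*1 + 0
Back-substitute:
1 = 11 − 5·2
1 = −5·35 + 16·11
1 = 16·81 − 37·35
1 = −37·278 + 127·81
1 = 127·915 − 418·278
1 = −418·1193 + 545·915
1 = 545·2108 − 963·1193
1 = −963·3301 + 1508·2108
1 = 1508·12011 − 5487·3301
1 = −5487·15312 + 6995·12011
So 12011·6995 ≡ 1 (mod 15312), hence d = 6995.

6995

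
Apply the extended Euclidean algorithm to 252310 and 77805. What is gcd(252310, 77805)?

5

Euclidean algorithm:
252310 = 3×77805 + 18895
77805 = 4×18895 + 2225
18895 = 8×2225 + 1095
2225 = 2×1095 + 35
1095 = 31×35 + 10
35 = 3×10 + 5
10 = 2×5 + 0
gcd(252310, 77805) = 5.
Express as a combination:
5 = 35 − 3·10
5 = −3·1095 + 94·35
5 = 94·2225 − 191·1095
5 = −191·18895 + 1622·2225
5 = 1622·77805 − 6679·18895
5 = −6679·252310 + 21659·77805
So 5 = (-6679)·252310 + (21659)·77805.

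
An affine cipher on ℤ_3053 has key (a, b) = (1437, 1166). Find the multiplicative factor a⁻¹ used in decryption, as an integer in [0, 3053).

614

Extended Euclidean algorithm:
3053 = 2*1437 + 179
1437 = 8*179 + 5
179 = 35*5 + 4
5 = 1*4 + 1
4 = 4*1 + 0
Since gcd(1437, 3053) = 1, back-substitute to write 1 as a combination:
1 = 5 − 4
1 = −179 + 36·5
1 = 36·1437 − 289·179
1 = −289·3053 + 614·1437
So 1437·614 ≡ 1 (mod 3053).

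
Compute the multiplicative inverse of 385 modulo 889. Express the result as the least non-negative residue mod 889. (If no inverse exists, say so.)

Compute gcd(385, 889):
889 = 2·385 + 119
385 = 3·119 + 28
119 = 4·28 + 7
28 = 4·7 + 0
The gcd is 7, not 1, hence no inverse exists.

no inverse exists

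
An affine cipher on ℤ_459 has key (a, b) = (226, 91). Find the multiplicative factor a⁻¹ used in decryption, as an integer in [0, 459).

262

gcd(459, 226) by repeated division:
459 = 2*226 + 7
226 = 32*7 + 2
7 = 3*2 + 1
2 = 2*1 + 0
gcd = 1, so the inverse exists. Back-substitute:
1 = 7 − 3·2
1 = −3·226 + 97·7
1 = 97·459 − 197·226
So 226·(-197) ≡ 1 (mod 459), and -197 ≡ 262 (mod 459).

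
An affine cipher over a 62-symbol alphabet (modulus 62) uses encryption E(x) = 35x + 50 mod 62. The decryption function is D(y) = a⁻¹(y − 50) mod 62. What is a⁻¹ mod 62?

Extended Euclidean algorithm:
62 = 1×35 + 27
35 = 1×27 + 8
27 = 3×8 + 3
8 = 2×3 + 2
3 = 1×2 + 1
2 = 2×1 + 0
gcd = 1, so the inverse exists. Back-substitute:
1 = 3 − 2
1 = −8 + 3·3
1 = 3·27 − 10·8
1 = −10·35 + 13·27
1 = 13·62 − 23·35
Hence 35⁻¹ ≡ -23 ≡ 39 (mod 62).

39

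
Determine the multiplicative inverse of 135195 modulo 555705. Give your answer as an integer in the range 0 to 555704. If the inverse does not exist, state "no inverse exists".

no inverse exists

Euclidean algorithm on 555705, 135195:
555705 = 4·135195 + 14925
135195 = 9·14925 + 870
14925 = 17·870 + 135
870 = 6·135 + 60
135 = 2·60 + 15
60 = 4·15 + 0
Since gcd = 15 > 1, 135195 is not a unit mod 555705.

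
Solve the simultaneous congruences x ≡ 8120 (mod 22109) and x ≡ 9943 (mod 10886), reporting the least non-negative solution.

Write x = 8120 + 22109·k. Then 22109·k ≡ 9943 − 8120 ≡ 1823 (mod 10886).
Need 22109⁻¹ mod 10886. Extended Euclid on (10886, 337):
10886 = 32×337 + 102
337 = 3×102 + 31
102 = 3×31 + 9
31 = 3×9 + 4
9 = 2×4 + 1
4 = 4×1 + 0
Back-substitute:
1 = 9 − 2·4
1 = −2·31 + 7·9
1 = 7·102 − 23·31
1 = −23·337 + 76·102
1 = 76·10886 − 2455·337
22109⁻¹ ≡ 8431 (mod 10886), so k ≡ 8431·1823 ≡ 9567 (mod 10886).
x = 8120 + 22109·9567 = 211524923.

211524923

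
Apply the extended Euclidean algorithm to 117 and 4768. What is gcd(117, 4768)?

Apply Euclid's algorithm to 4768 and 117:
4768 = 40*117 + 88
117 = 1*88 + 29
88 = 3*29 + 1
29 = 29*1 + 0
gcd(117, 4768) = 1.
Back-substituting:
1 = 88 − 3·29
1 = −3·117 + 4·88
1 = 4·4768 − 163·117
So 1 = (4)·4768 + (-163)·117.

1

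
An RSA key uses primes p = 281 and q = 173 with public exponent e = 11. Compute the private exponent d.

φ(n) = (p−1)(q−1) = 280·172 = 48160.
Need d with 11·d ≡ 1 (mod 48160). Apply the extended Euclidean algorithm:
48160 = 4378·11 + 2
11 = 5·2 + 1
2 = 2·1 + 0
Back-substitute:
1 = 11 − 5·2
1 = −5·48160 + 21891·11
So 11·21891 ≡ 1 (mod 48160), hence d = 21891.

21891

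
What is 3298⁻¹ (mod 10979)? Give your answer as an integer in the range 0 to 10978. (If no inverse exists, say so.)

7660

Run Euclid on (10979, 3298):
10979 = 3×3298 + 1085
3298 = 3×1085 + 43
1085 = 25×43 + 10
43 = 4×10 + 3
10 = 3×3 + 1
3 = 3×1 + 0
The gcd is 1. Working backward:
1 = 10 − 3·3
1 = −3·43 + 13·10
1 = 13·1085 − 328·43
1 = −328·3298 + 997·1085
1 = 997·10979 − 3319·3298
So 3298·(-3319) ≡ 1 (mod 10979), and -3319 ≡ 7660 (mod 10979).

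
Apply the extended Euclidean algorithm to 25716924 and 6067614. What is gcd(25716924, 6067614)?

6

Repeated division:
25716924 = 4·6067614 + 1446468
6067614 = 4·1446468 + 281742
1446468 = 5·281742 + 37758
281742 = 7·37758 + 17436
37758 = 2·17436 + 2886
17436 = 6·2886 + 120
2886 = 24·120 + 6
120 = 20·6 + 0
gcd(25716924, 6067614) = 6.
Express as a combination:
6 = 2886 − 24·120
6 = −24·17436 + 145·2886
6 = 145·37758 − 314·17436
6 = −314·281742 + 2343·37758
6 = 2343·1446468 − 12029·281742
6 = −12029·6067614 + 50459·1446468
6 = 50459·25716924 − 213865·6067614
So 6 = (50459)·25716924 + (-213865)·6067614.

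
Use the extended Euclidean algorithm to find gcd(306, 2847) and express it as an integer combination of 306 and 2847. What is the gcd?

3

Euclidean algorithm:
2847 = 9×306 + 93
306 = 3×93 + 27
93 = 3×27 + 12
27 = 2×12 + 3
12 = 4×3 + 0
gcd(306, 2847) = 3.
Back-substituting:
3 = 27 − 2·12
3 = −2·93 + 7·27
3 = 7·306 − 23·93
3 = −23·2847 + 214·306
So 3 = (-23)·2847 + (214)·306.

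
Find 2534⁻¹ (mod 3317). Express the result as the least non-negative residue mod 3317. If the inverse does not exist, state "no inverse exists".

771

Extended Euclidean algorithm:
3317 = 1*2534 + 783
2534 = 3*783 + 185
783 = 4*185 + 43
185 = 4*43 + 13
43 = 3*13 + 4
13 = 3*4 + 1
4 = 4*1 + 0
Since gcd(2534, 3317) = 1, back-substitute to write 1 as a combination:
1 = 13 − 3·4
1 = −3·43 + 10·13
1 = 10·185 − 43·43
1 = −43·783 + 182·185
1 = 182·2534 − 589·783
1 = −589·3317 + 771·2534
So 2534·771 ≡ 1 (mod 3317).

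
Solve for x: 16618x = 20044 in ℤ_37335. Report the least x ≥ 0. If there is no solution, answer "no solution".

2158

First find gcd(16618, 37335):
37335 = 2*16618 + 4099
16618 = 4*4099 + 222
4099 = 18*222 + 103
222 = 2*103 + 16
103 = 6*16 + 7
16 = 2*7 + 2
7 = 3*2 + 1
2 = 2*1 + 0
gcd = 1, so a unique solution mod 37335 exists.
Back-substitute for the Bézout coefficients:
1 = 7 − 3·2
1 = −3·16 + 7·7
1 = 7·103 − 45·16
1 = −45·222 + 97·103
1 = 97·4099 − 1791·222
1 = −1791·16618 + 7261·4099
1 = 7261·37335 − 16313·16618
So 16618·(-16313) ≡ 1 (mod 37335), giving 16618⁻¹ ≡ 21022.
x ≡ 16618⁻¹·20044 ≡ 21022·20044 ≡ 2158 (mod 37335).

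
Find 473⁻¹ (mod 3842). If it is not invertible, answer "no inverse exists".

861

Extended Euclidean algorithm:
3842 = 8×473 + 58
473 = 8×58 + 9
58 = 6×9 + 4
9 = 2×4 + 1
4 = 4×1 + 0
Since gcd(473, 3842) = 1, back-substitute to write 1 as a combination:
1 = 9 − 2·4
1 = −2·58 + 13·9
1 = 13·473 − 106·58
1 = −106·3842 + 861·473
So 473·861 ≡ 1 (mod 3842).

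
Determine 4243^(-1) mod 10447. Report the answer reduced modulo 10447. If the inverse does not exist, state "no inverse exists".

1790

gcd(10447, 4243) by repeated division:
10447 = 2*4243 + 1961
4243 = 2*1961 + 321
1961 = 6*321 + 35
321 = 9*35 + 6
35 = 5*6 + 5
6 = 1*5 + 1
5 = 5*1 + 0
gcd = 1, so the inverse exists. Back-substitute:
1 = 6 − 5
1 = −35 + 6·6
1 = 6·321 − 55·35
1 = −55·1961 + 336·321
1 = 336·4243 − 727·1961
1 = −727·10447 + 1790·4243
So 4243·1790 ≡ 1 (mod 10447).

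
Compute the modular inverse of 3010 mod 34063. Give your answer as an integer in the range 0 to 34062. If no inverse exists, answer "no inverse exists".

gcd(34063, 3010) by repeated division:
34063 = 11×3010 + 953
3010 = 3×953 + 151
953 = 6×151 + 47
151 = 3×47 + 10
47 = 4×10 + 7
10 = 1×7 + 3
7 = 2×3 + 1
3 = 3×1 + 0
Since gcd(3010, 34063) = 1, back-substitute to write 1 as a combination:
1 = 7 − 2·3
1 = −2·10 + 3·7
1 = 3·47 − 14·10
1 = −14·151 + 45·47
1 = 45·953 − 284·151
1 = −284·3010 + 897·953
1 = 897·34063 − 10151·3010
Hence 3010⁻¹ ≡ -10151 ≡ 23912 (mod 34063).

23912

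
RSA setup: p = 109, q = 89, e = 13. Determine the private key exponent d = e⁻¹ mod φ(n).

φ(n) = (p−1)(q−1) = 108·88 = 9504.
Need d with 13·d ≡ 1 (mod 9504). Apply the extended Euclidean algorithm:
9504 = 731·13 + 1
13 = 13·1 + 0
Back-substitute:
1 = 9504 − 731·13
So 13·(-731) ≡ 1 (mod 9504), hence d ≡ -731 ≡ 8773 (mod 9504).

8773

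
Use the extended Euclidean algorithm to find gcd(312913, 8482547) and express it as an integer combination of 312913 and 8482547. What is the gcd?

1

Repeated division:
8482547 = 27×312913 + 33896
312913 = 9×33896 + 7849
33896 = 4×7849 + 2500
7849 = 3×2500 + 349
2500 = 7×349 + 57
349 = 6×57 + 7
57 = 8×7 + 1
7 = 7×1 + 0
gcd(312913, 8482547) = 1.
Back-substituting:
1 = 57 − 8·7
1 = −8·349 + 49·57
1 = 49·2500 − 351·349
1 = −351·7849 + 1102·2500
1 = 1102·33896 − 4759·7849
1 = −4759·312913 + 43933·33896
1 = 43933·8482547 − 1190950·312913
So 1 = (43933)·8482547 + (-1190950)·312913.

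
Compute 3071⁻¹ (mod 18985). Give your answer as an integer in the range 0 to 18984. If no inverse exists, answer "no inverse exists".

gcd(18985, 3071) by repeated division:
18985 = 6·3071 + 559
3071 = 5·559 + 276
559 = 2·276 + 7
276 = 39·7 + 3
7 = 2·3 + 1
3 = 3·1 + 0
gcd = 1, so the inverse exists. Back-substitute:
1 = 7 − 2·3
1 = −2·276 + 79·7
1 = 79·559 − 160·276
1 = −160·3071 + 879·559
1 = 879·18985 − 5434·3071
So 3071·(-5434) ≡ 1 (mod 18985), and -5434 ≡ 13551 (mod 18985).

13551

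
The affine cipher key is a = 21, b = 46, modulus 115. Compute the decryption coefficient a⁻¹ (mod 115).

Run Euclid on (115, 21):
115 = 5*21 + 10
21 = 2*10 + 1
10 = 10*1 + 0
Since gcd(21, 115) = 1, back-substitute to write 1 as a combination:
1 = 21 − 2·10
1 = −2·115 + 11·21
So 21·11 ≡ 1 (mod 115).

11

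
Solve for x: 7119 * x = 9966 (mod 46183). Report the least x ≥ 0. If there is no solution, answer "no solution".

First find gcd(7119, 46183):
46183 = 6*7119 + 3469
7119 = 2*3469 + 181
3469 = 19*181 + 30
181 = 6*30 + 1
30 = 30*1 + 0
gcd = 1, so a unique solution mod 46183 exists.
Back-substitute for the Bézout coefficients:
1 = 181 − 6·30
1 = −6·3469 + 115·181
1 = 115·7119 − 236·3469
1 = −236·46183 + 1531·7119
So 7119·(1531) ≡ 1 (mod 46183), giving 7119⁻¹ ≡ 1531.
x ≡ 7119⁻¹·9966 ≡ 1531·9966 ≡ 17556 (mod 46183).

17556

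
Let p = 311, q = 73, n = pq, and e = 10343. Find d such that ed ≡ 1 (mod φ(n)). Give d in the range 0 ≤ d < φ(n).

φ(n) = (p−1)(q−1) = 310·72 = 22320.
Need d with 10343·d ≡ 1 (mod 22320). Apply the extended Euclidean algorithm:
22320 = 2*10343 + 1634
10343 = 6*1634 + 539
1634 = 3*539 + 17
539 = 31*17 + 12
17 = 1*12 + 5
12 = 2*5 + 2
5 = 2*2 + 1
2 = 2*1 + 0
Back-substitute:
1 = 5 − 2·2
1 = −2·12 + 5·5
1 = 5·17 − 7·12
1 = −7·539 + 222·17
1 = 222·1634 − 673·539
1 = −673·10343 + 4260·1634
1 = 4260·22320 − 9193·10343
So 10343·(-9193) ≡ 1 (mod 22320), hence d ≡ -9193 ≡ 13127 (mod 22320).

13127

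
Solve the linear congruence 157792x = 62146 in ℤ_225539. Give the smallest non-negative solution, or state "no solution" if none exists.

207624

First find gcd(157792, 225539):
225539 = 1×157792 + 67747
157792 = 2×67747 + 22298
67747 = 3×22298 + 853
22298 = 26×853 + 120
853 = 7×120 + 13
120 = 9×13 + 3
13 = 4×3 + 1
3 = 3×1 + 0
gcd = 1, so a unique solution mod 225539 exists.
Back-substitute for the Bézout coefficients:
1 = 13 − 4·3
1 = −4·120 + 37·13
1 = 37·853 − 263·120
1 = −263·22298 + 6875·853
1 = 6875·67747 − 20888·22298
1 = −20888·157792 + 48651·67747
1 = 48651·225539 − 69539·157792
So 157792·(-69539) ≡ 1 (mod 225539), giving 157792⁻¹ ≡ 156000.
x ≡ 157792⁻¹·62146 ≡ 156000·62146 ≡ 207624 (mod 225539).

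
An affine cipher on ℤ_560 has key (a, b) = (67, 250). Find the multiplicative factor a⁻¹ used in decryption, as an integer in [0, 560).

443

Run Euclid on (560, 67):
560 = 8*67 + 24
67 = 2*24 + 19
24 = 1*19 + 5
19 = 3*5 + 4
5 = 1*4 + 1
4 = 4*1 + 0
The gcd is 1. Working backward:
1 = 5 − 4
1 = −19 + 4·5
1 = 4·24 − 5·19
1 = −5·67 + 14·24
1 = 14·560 − 117·67
So 67·(-117) ≡ 1 (mod 560), and -117 ≡ 443 (mod 560).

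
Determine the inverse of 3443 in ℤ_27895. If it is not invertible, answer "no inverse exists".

gcd(27895, 3443) by repeated division:
27895 = 8*3443 + 351
3443 = 9*351 + 284
351 = 1*284 + 67
284 = 4*67 + 16
67 = 4*16 + 3
16 = 5*3 + 1
3 = 3*1 + 0
The gcd is 1. Working backward:
1 = 16 − 5·3
1 = −5·67 + 21·16
1 = 21·284 − 89·67
1 = −89·351 + 110·284
1 = 110·3443 − 1079·351
1 = −1079·27895 + 8742·3443
So 3443·8742 ≡ 1 (mod 27895).

8742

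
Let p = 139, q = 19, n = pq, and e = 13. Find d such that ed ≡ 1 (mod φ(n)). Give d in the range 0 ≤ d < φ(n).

2293

φ(n) = (p−1)(q−1) = 138·18 = 2484.
Need d with 13·d ≡ 1 (mod 2484). Apply the extended Euclidean algorithm:
2484 = 191×13 + 1
13 = 13×1 + 0
Back-substitute:
1 = 2484 − 191·13
So 13·(-191) ≡ 1 (mod 2484), hence d ≡ -191 ≡ 2293 (mod 2484).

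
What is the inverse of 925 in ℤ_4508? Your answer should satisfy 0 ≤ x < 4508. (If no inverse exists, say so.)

1233

gcd(4508, 925) by repeated division:
4508 = 4·925 + 808
925 = 1·808 + 117
808 = 6·117 + 106
117 = 1·106 + 11
106 = 9·11 + 7
11 = 1·7 + 4
7 = 1·4 + 3
4 = 1·3 + 1
3 = 3·1 + 0
Since gcd(925, 4508) = 1, back-substitute to write 1 as a combination:
1 = 4 − 3
1 = −7 + 2·4
1 = 2·11 − 3·7
1 = −3·106 + 29·11
1 = 29·117 − 32·106
1 = −32·808 + 221·117
1 = 221·925 − 253·808
1 = −253·4508 + 1233·925
So 925·1233 ≡ 1 (mod 4508).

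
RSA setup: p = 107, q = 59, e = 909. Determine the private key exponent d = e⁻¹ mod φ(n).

φ(n) = (p−1)(q−1) = 106·58 = 6148.
Need d with 909·d ≡ 1 (mod 6148). Apply the extended Euclidean algorithm:
6148 = 6*909 + 694
909 = 1*694 + 215
694 = 3*215 + 49
215 = 4*49 + 19
49 = 2*19 + 11
19 = 1*11 + 8
11 = 1*8 + 3
8 = 2*3 + 2
3 = 1*2 + 1
2 = 2*1 + 0
Back-substitute:
1 = 3 − 2
1 = −8 + 3·3
1 = 3·11 − 4·8
1 = −4·19 + 7·11
1 = 7·49 − 18·19
1 = −18·215 + 79·49
1 = 79·694 − 255·215
1 = −255·909 + 334·694
1 = 334·6148 − 2259·909
So 909·(-2259) ≡ 1 (mod 6148), hence d ≡ -2259 ≡ 3889 (mod 6148).

3889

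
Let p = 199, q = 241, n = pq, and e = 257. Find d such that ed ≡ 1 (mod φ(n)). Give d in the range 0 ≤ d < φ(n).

13313

φ(n) = (p−1)(q−1) = 198·240 = 47520.
Need d with 257·d ≡ 1 (mod 47520). Apply the extended Euclidean algorithm:
47520 = 184×257 + 232
257 = 1×232 + 25
232 = 9×25 + 7
25 = 3×7 + 4
7 = 1×4 + 3
4 = 1×3 + 1
3 = 3×1 + 0
Back-substitute:
1 = 4 − 3
1 = −7 + 2·4
1 = 2·25 − 7·7
1 = −7·232 + 65·25
1 = 65·257 − 72·232
1 = −72·47520 + 13313·257
So 257·13313 ≡ 1 (mod 47520), hence d = 13313.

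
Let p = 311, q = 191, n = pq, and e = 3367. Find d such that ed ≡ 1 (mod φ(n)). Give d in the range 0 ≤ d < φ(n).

φ(n) = (p−1)(q−1) = 310·190 = 58900.
Need d with 3367·d ≡ 1 (mod 58900). Apply the extended Euclidean algorithm:
58900 = 17·3367 + 1661
3367 = 2·1661 + 45
1661 = 36·45 + 41
45 = 1·41 + 4
41 = 10·4 + 1
4 = 4·1 + 0
Back-substitute:
1 = 41 − 10·4
1 = −10·45 + 11·41
1 = 11·1661 − 406·45
1 = −406·3367 + 823·1661
1 = 823·58900 − 14397·3367
So 3367·(-14397) ≡ 1 (mod 58900), hence d ≡ -14397 ≡ 44503 (mod 58900).

44503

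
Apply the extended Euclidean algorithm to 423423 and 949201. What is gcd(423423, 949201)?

11

Euclidean algorithm:
949201 = 2·423423 + 102355
423423 = 4·102355 + 14003
102355 = 7·14003 + 4334
14003 = 3·4334 + 1001
4334 = 4·1001 + 330
1001 = 3·330 + 11
330 = 30·11 + 0
gcd(423423, 949201) = 11.
Working backward:
11 = 1001 − 3·330
11 = −3·4334 + 13·1001
11 = 13·14003 − 42·4334
11 = −42·102355 + 307·14003
11 = 307·423423 − 1270·102355
11 = −1270·949201 + 2847·423423
So 11 = (-1270)·949201 + (2847)·423423.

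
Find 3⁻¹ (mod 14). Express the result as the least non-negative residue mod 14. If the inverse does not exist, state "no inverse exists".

5

gcd(14, 3) by repeated division:
14 = 4×3 + 2
3 = 1×2 + 1
2 = 2×1 + 0
The gcd is 1. Working backward:
1 = 3 − 2
1 = −14 + 5·3
So 3·5 ≡ 1 (mod 14).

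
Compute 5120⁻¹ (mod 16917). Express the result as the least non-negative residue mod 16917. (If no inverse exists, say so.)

Apply the Euclidean algorithm to 16917 and 5120:
16917 = 3·5120 + 1557
5120 = 3·1557 + 449
1557 = 3·449 + 210
449 = 2·210 + 29
210 = 7·29 + 7
29 = 4·7 + 1
7 = 7·1 + 0
Since gcd(5120, 16917) = 1, back-substitute to write 1 as a combination:
1 = 29 − 4·7
1 = −4·210 + 29·29
1 = 29·449 − 62·210
1 = −62·1557 + 215·449
1 = 215·5120 − 707·1557
1 = −707·16917 + 2336·5120
So 5120·2336 ≡ 1 (mod 16917).

2336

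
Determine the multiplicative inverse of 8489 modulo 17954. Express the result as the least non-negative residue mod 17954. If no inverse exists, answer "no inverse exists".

12233

gcd(17954, 8489) by repeated division:
17954 = 2×8489 + 976
8489 = 8×976 + 681
976 = 1×681 + 295
681 = 2×295 + 91
295 = 3×91 + 22
91 = 4×22 + 3
22 = 7×3 + 1
3 = 3×1 + 0
gcd = 1, so the inverse exists. Back-substitute:
1 = 22 − 7·3
1 = −7·91 + 29·22
1 = 29·295 − 94·91
1 = −94·681 + 217·295
1 = 217·976 − 311·681
1 = −311·8489 + 2705·976
1 = 2705·17954 − 5721·8489
Thus 8489·(-5721) ≡ 1 (mod 17954); reducing, -5721 mod 17954 = 12233.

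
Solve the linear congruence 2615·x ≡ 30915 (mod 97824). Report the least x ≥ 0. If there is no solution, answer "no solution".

First find gcd(2615, 97824):
97824 = 37*2615 + 1069
2615 = 2*1069 + 477
1069 = 2*477 + 115
477 = 4*115 + 17
115 = 6*17 + 13
17 = 1*13 + 4
13 = 3*4 + 1
4 = 4*1 + 0
gcd = 1, so a unique solution mod 97824 exists.
Back-substitute for the Bézout coefficients:
1 = 13 − 3·4
1 = −3·17 + 4·13
1 = 4·115 − 27·17
1 = −27·477 + 112·115
1 = 112·1069 − 251·477
1 = −251·2615 + 614·1069
1 = 614·97824 − 22969·2615
So 2615·(-22969) ≡ 1 (mod 97824), giving 2615⁻¹ ≡ 74855.
x ≡ 2615⁻¹·30915 ≡ 74855·30915 ≡ 17781 (mod 97824).

17781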